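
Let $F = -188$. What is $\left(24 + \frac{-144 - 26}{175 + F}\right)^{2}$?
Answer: $\frac{232324}{169} \approx 1374.7$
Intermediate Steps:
$\left(24 + \frac{-144 - 26}{175 + F}\right)^{2} = \left(24 + \frac{-144 - 26}{175 - 188}\right)^{2} = \left(24 - \frac{170}{-13}\right)^{2} = \left(24 - - \frac{170}{13}\right)^{2} = \left(24 + \frac{170}{13}\right)^{2} = \left(\frac{482}{13}\right)^{2} = \frac{232324}{169}$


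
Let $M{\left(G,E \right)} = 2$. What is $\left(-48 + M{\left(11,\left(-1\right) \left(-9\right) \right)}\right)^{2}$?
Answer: $2116$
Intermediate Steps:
$\left(-48 + M{\left(11,\left(-1\right) \left(-9\right) \right)}\right)^{2} = \left(-48 + 2\right)^{2} = \left(-46\right)^{2} = 2116$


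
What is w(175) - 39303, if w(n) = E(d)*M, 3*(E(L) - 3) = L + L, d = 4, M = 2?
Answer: -117875/3 ≈ -39292.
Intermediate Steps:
E(L) = 3 + 2*L/3 (E(L) = 3 + (L + L)/3 = 3 + (2*L)/3 = 3 + 2*L/3)
w(n) = 34/3 (w(n) = (3 + (⅔)*4)*2 = (3 + 8/3)*2 = (17/3)*2 = 34/3)
w(175) - 39303 = 34/3 - 39303 = -117875/3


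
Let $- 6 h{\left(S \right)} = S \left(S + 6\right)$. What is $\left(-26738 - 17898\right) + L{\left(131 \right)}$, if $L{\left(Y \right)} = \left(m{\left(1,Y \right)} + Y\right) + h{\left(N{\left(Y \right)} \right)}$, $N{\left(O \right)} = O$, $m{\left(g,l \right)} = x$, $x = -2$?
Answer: $- \frac{284989}{6} \approx -47498.0$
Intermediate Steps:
$m{\left(g,l \right)} = -2$
$h{\left(S \right)} = - \frac{S \left(6 + S\right)}{6}$ ($h{\left(S \right)} = - \frac{S \left(S + 6\right)}{6} = - \frac{S \left(6 + S\right)}{6}$)
$L{\left(Y \right)} = -2 + Y - \frac{Y \left(6 + Y\right)}{6}$ ($L{\left(Y \right)} = \left(-2 + Y\right) - \frac{Y \left(6 + Y\right)}{6} = -2 + Y - \frac{Y \left(6 + Y\right)}{6}$)
$\left(-26738 - 17898\right) + L{\left(131 \right)} = \left(-26738 - 17898\right) - \left(2 + \frac{131^{2}}{6}\right) = -44636 - \frac{17173}{6} = - \frac{284989}{6}$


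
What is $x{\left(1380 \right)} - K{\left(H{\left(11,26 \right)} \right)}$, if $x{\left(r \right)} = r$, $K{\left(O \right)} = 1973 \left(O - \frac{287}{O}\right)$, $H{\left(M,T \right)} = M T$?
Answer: $- \frac{160422577}{286} \approx -5.6092 \cdot 10^{5}$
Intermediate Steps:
$K{\left(O \right)} = - \frac{566251}{O} + 1973 O$
$x{\left(1380 \right)} - K{\left(H{\left(11,26 \right)} \right)} = 1380 - \left(- \frac{566251}{11 \cdot 26} + 1973 \cdot 11 \cdot 26\right) = 1380 - \left(- \frac{566251}{286} + 1973 \cdot 286\right) = 1380 - \left(\left(-566251\right) \frac{1}{286} + 564278\right) = 1380 - \left(- \frac{566251}{286} + 564278\right) = 1380 - \frac{160817257}{286} = - \frac{160422577}{286}$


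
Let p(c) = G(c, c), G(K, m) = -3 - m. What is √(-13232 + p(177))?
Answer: 2*I*√3353 ≈ 115.81*I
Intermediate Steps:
p(c) = -3 - c
√(-13232 + p(177)) = √(-13232 + (-3 - 1*177)) = √(-13232 + (-3 - 177)) = √(-13232 - 180) = √(-13412) = 2*I*√3353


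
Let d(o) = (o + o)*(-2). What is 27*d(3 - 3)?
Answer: 0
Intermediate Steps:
d(o) = -4*o (d(o) = (2*o)*(-2) = -4*o)
27*d(3 - 3) = 27*(-4*(3 - 3)) = 27*(-4*0) = 27*0 = 0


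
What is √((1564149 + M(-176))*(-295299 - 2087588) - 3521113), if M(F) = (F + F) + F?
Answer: 2*I*√931483918735 ≈ 1.9303e+6*I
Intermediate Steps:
M(F) = 3*F (M(F) = 2*F + F = 3*F)
√((1564149 + M(-176))*(-295299 - 2087588) - 3521113) = √((1564149 + 3*(-176))*(-295299 - 2087588) - 3521113) = √((1564149 - 528)*(-2382887) - 3521113) = √(1563621*(-2382887) - 3521113) = √(-3725932153827 - 3521113) = √(-3725935674940) = 2*I*√931483918735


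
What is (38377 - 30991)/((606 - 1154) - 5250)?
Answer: -3693/2899 ≈ -1.2739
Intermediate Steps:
(38377 - 30991)/((606 - 1154) - 5250) = 7386/(-548 - 5250) = 7386/(-5798) = 7386*(-1/5798) = -3693/2899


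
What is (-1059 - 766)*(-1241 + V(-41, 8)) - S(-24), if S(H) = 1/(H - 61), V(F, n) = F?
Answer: 198870251/85 ≈ 2.3396e+6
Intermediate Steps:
S(H) = 1/(-61 + H)
(-1059 - 766)*(-1241 + V(-41, 8)) - S(-24) = (-1059 - 766)*(-1241 - 41) - 1/(-61 - 24) = -1825*(-1282) - 1/(-85) = 2339650 - 1*(-1/85) = 2339650 + 1/85 = 198870251/85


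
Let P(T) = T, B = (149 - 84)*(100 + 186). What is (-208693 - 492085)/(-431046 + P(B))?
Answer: 350389/206228 ≈ 1.6990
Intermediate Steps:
B = 18590 (B = 65*286 = 18590)
(-208693 - 492085)/(-431046 + P(B)) = (-208693 - 492085)/(-431046 + 18590) = -700778/(-412456) = -700778*(-1/412456) = 350389/206228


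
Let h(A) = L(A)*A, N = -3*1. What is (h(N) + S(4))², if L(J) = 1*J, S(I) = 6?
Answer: 225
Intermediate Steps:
L(J) = J
N = -3
h(A) = A² (h(A) = A*A = A²)
(h(N) + S(4))² = ((-3)² + 6)² = (9 + 6)² = 15² = 225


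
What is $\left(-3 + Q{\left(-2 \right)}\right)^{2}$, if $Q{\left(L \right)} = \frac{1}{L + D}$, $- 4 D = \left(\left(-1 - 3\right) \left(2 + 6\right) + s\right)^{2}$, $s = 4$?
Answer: $\frac{354025}{39204} \approx 9.0303$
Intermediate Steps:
$D = -196$ ($D = - \frac{\left(\left(-1 - 3\right) \left(2 + 6\right) + 4\right)^{2}}{4} = - \frac{\left(\left(-4\right) 8 + 4\right)^{2}}{4} = - \frac{\left(-32 + 4\right)^{2}}{4} = - \frac{\left(-28\right)^{2}}{4} = \left(- \frac{1}{4}\right) 784 = -196$)
$Q{\left(L \right)} = \frac{1}{-196 + L}$ ($Q{\left(L \right)} = \frac{1}{L - 196} = \frac{1}{-196 + L}$)
$\left(-3 + Q{\left(-2 \right)}\right)^{2} = \left(-3 + \frac{1}{-196 - 2}\right)^{2} = \left(-3 + \frac{1}{-198}\right)^{2} = \left(-3 - \frac{1}{198}\right)^{2} = \left(- \frac{595}{198}\right)^{2} = \frac{354025}{39204}$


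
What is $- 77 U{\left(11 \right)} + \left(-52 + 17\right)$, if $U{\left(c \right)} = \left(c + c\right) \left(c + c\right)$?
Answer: $-37303$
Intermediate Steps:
$U{\left(c \right)} = 4 c^{2}$ ($U{\left(c \right)} = 2 c 2 c = 4 c^{2}$)
$- 77 U{\left(11 \right)} + \left(-52 + 17\right) = - 77 \cdot 4 \cdot 11^{2} + \left(-52 + 17\right) = - 77 \cdot 4 \cdot 121 - 35 = \left(-77\right) 484 - 35 = -37268 - 35 = -37303$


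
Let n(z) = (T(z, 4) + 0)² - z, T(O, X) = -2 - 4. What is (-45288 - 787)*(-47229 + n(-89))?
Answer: 2170316800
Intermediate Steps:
T(O, X) = -6
n(z) = 36 - z (n(z) = (-6 + 0)² - z = (-6)² - z = 36 - z)
(-45288 - 787)*(-47229 + n(-89)) = (-45288 - 787)*(-47229 + (36 - 1*(-89))) = -46075*(-47229 + (36 + 89)) = -46075*(-47229 + 125) = -46075*(-47104) = 2170316800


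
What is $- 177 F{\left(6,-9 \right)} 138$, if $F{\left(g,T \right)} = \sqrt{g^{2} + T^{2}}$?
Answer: $- 73278 \sqrt{13} \approx -2.6421 \cdot 10^{5}$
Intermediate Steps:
$F{\left(g,T \right)} = \sqrt{T^{2} + g^{2}}$
$- 177 F{\left(6,-9 \right)} 138 = - 177 \sqrt{\left(-9\right)^{2} + 6^{2}} \cdot 138 = - 177 \sqrt{81 + 36} \cdot 138 = - 177 \sqrt{117} \cdot 138 = - 177 \cdot 3 \sqrt{13} \cdot 138 = - 531 \sqrt{13} \cdot 138 = - 73278 \sqrt{13}$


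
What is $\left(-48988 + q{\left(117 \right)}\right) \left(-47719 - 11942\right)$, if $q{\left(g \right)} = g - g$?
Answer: $2922673068$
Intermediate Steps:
$q{\left(g \right)} = 0$
$\left(-48988 + q{\left(117 \right)}\right) \left(-47719 - 11942\right) = \left(-48988 + 0\right) \left(-47719 - 11942\right) = \left(-48988\right) \left(-59661\right) = 2922673068$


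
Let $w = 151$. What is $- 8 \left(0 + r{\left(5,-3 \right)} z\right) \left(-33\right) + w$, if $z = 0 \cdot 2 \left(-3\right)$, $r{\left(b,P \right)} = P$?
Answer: $151$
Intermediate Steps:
$z = 0$ ($z = 0 \left(-3\right) = 0$)
$- 8 \left(0 + r{\left(5,-3 \right)} z\right) \left(-33\right) + w = - 8 \left(0 - 0\right) \left(-33\right) + 151 = - 8 \left(0 + 0\right) \left(-33\right) + 151 = - 8 \cdot 0 \left(-33\right) + 151 = \left(-8\right) 0 + 151 = 0 + 151 = 151$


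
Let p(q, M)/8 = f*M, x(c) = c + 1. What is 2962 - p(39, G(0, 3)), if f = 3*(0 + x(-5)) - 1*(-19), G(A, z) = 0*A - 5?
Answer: 3242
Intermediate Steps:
x(c) = 1 + c
G(A, z) = -5 (G(A, z) = 0 - 5 = -5)
f = 7 (f = 3*(0 + (1 - 5)) - 1*(-19) = 3*(0 - 4) + 19 = 3*(-4) + 19 = -12 + 19 = 7)
p(q, M) = 56*M (p(q, M) = 8*(7*M) = 56*M)
2962 - p(39, G(0, 3)) = 2962 - 56*(-5) = 2962 - 1*(-280) = 2962 + 280 = 3242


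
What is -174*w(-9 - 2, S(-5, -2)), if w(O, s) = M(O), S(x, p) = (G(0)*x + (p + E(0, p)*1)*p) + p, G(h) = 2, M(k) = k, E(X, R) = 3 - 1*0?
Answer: 1914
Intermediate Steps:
E(X, R) = 3 (E(X, R) = 3 + 0 = 3)
S(x, p) = p + 2*x + p*(3 + p) (S(x, p) = (2*x + (p + 3*1)*p) + p = (2*x + (p + 3)*p) + p = (2*x + (3 + p)*p) + p = (2*x + p*(3 + p)) + p = p + 2*x + p*(3 + p))
w(O, s) = O
-174*w(-9 - 2, S(-5, -2)) = -174*(-9 - 2) = -174*(-11) = 1914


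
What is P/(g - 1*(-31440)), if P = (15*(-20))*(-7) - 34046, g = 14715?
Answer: -31946/46155 ≈ -0.69215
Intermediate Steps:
P = -31946 (P = -300*(-7) - 34046 = 2100 - 34046 = -31946)
P/(g - 1*(-31440)) = -31946/(14715 - 1*(-31440)) = -31946/(14715 + 31440) = -31946/46155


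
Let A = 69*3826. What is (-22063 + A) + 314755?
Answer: 556686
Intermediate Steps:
A = 263994
(-22063 + A) + 314755 = (-22063 + 263994) + 314755 = 241931 + 314755 = 556686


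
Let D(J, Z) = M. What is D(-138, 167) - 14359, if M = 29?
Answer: -14330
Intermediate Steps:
D(J, Z) = 29
D(-138, 167) - 14359 = 29 - 14359 = -14330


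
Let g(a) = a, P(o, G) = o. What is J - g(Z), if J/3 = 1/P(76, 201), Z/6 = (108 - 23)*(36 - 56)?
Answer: 775203/76 ≈ 10200.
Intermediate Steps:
Z = -10200 (Z = 6*((108 - 23)*(36 - 56)) = 6*(85*(-20)) = 6*(-1700) = -10200)
J = 3/76 ≈ 0.039474
J - g(Z) = 3/76 - 1*(-10200) = 3/76 + 10200 = 775203/76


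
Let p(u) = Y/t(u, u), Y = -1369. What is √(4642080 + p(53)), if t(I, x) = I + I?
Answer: √52158265766/106 ≈ 2154.5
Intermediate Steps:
t(I, x) = 2*I
p(u) = -1369/(2*u) (p(u) = -1369*1/(2*u) = -1369/(2*u))
√(4642080 + p(53)) = √(4642080 - 1369/2/53) = √(4642080 - 1369/2*1/53) = √(4642080 - 1369/106) = √(492059111/106) = √52158265766/106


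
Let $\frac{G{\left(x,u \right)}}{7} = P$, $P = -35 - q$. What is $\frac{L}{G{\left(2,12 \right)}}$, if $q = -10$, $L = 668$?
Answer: $- \frac{668}{175} \approx -3.8171$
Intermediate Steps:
$P = -25$ ($P = -35 - -10 = -35 + 10 = -25$)
$G{\left(x,u \right)} = -175$ ($G{\left(x,u \right)} = 7 \left(-25\right) = -175$)
$\frac{L}{G{\left(2,12 \right)}} = \frac{668}{-175} = 668 \left(- \frac{1}{175}\right) = - \frac{668}{175}$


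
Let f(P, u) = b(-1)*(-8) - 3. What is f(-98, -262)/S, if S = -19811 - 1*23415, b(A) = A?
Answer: -5/43226 ≈ -0.00011567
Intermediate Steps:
S = -43226 (S = -19811 - 23415 = -43226)
f(P, u) = 5 (f(P, u) = -1*(-8) - 3 = 8 - 3 = 5)
f(-98, -262)/S = 5/(-43226) = 5*(-1/43226) = -5/43226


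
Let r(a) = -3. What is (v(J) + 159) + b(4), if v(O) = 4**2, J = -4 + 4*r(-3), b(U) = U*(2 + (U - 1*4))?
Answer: 183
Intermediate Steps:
b(U) = U*(-2 + U) (b(U) = U*(2 + (U - 4)) = U*(2 + (-4 + U)) = U*(-2 + U))
J = -16 (J = -4 + 4*(-3) = -4 - 12 = -16)
v(O) = 16
(v(J) + 159) + b(4) = (16 + 159) + 4*(-2 + 4) = 175 + 4*2 = 175 + 8 = 183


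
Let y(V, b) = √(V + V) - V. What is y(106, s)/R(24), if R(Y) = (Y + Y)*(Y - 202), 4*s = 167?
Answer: 53/4272 - √53/4272 ≈ 0.010702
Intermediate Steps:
s = 167/4 (s = (¼)*167 = 167/4 ≈ 41.750)
R(Y) = 2*Y*(-202 + Y) (R(Y) = (2*Y)*(-202 + Y) = 2*Y*(-202 + Y))
y(V, b) = -V + √2*√V (y(V, b) = √(2*V) - V = √2*√V - V = -V + √2*√V)
y(106, s)/R(24) = (-1*106 + √2*√106)/((2*24*(-202 + 24))) = (-106 + 2*√53)/((2*24*(-178))) = (-106 + 2*√53)/(-8544) = (-106 + 2*√53)*(-1/8544) = 53/4272 - √53/4272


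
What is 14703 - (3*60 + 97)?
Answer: 14426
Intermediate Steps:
14703 - (3*60 + 97) = 14703 - (180 + 97) = 14703 - 1*277 = 14703 - 277 = 14426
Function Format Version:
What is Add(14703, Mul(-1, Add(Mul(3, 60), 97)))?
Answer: 14426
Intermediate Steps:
Add(14703, Mul(-1, Add(Mul(3, 60), 97))) = Add(14703, Mul(-1, Add(180, 97))) = Add(14703, Mul(-1, 277)) = Add(14703, -277) = 14426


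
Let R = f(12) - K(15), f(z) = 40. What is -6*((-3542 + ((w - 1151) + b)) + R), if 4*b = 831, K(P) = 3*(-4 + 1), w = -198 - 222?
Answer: 58275/2 ≈ 29138.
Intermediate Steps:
w = -420
K(P) = -9 (K(P) = 3*(-3) = -9)
b = 831/4 (b = (¼)*831 = 831/4 ≈ 207.75)
R = 49 (R = 40 - 1*(-9) = 40 + 9 = 49)
-6*((-3542 + ((w - 1151) + b)) + R) = -6*((-3542 + ((-420 - 1151) + 831/4)) + 49) = -6*((-3542 + (-1571 + 831/4)) + 49) = -6*((-3542 - 5453/4) + 49) = -6*(-19621/4 + 49) = -6*(-19425/4) = 58275/2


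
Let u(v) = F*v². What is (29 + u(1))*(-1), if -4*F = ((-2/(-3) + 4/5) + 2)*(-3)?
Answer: -158/5 ≈ -31.600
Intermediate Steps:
F = 13/5 (F = -((-2/(-3) + 4/5) + 2)*(-3)/4 = -((-2*(-⅓) + 4*(⅕)) + 2)*(-3)/4 = -((⅔ + ⅘) + 2)*(-3)/4 = -(22/15 + 2)*(-3)/4 = -13*(-3)/15 = -¼*(-52/5) = 13/5 ≈ 2.6000)
u(v) = 13*v²/5
(29 + u(1))*(-1) = (29 + (13/5)*1²)*(-1) = (29 + (13/5)*1)*(-1) = (29 + 13/5)*(-1) = (158/5)*(-1) = -158/5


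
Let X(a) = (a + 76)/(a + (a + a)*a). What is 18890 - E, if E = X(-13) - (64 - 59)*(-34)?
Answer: 6083937/325 ≈ 18720.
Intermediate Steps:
X(a) = (76 + a)/(a + 2*a**2) (X(a) = (76 + a)/(a + (2*a)*a) = (76 + a)/(a + 2*a**2))
E = 55313/325 (E = (76 - 13)/((-13)*(1 + 2*(-13))) - (64 - 59)*(-34) = -1/13*63/(1 - 26) - 5*(-34) = -1/13*63/(-25) - 1*(-170) = -1/13*(-1/25)*63 + 170 = 63/325 + 170 = 55313/325 ≈ 170.19)
18890 - E = 18890 - 1*55313/325 = 18890 - 55313/325 = 6083937/325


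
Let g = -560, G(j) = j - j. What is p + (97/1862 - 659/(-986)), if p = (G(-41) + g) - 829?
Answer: -637196712/458983 ≈ -1388.3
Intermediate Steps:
G(j) = 0
p = -1389 (p = (0 - 560) - 829 = -560 - 829 = -1389)
p + (97/1862 - 659/(-986)) = -1389 + (97/1862 - 659/(-986)) = -1389 + (97*(1/1862) - 659*(-1/986)) = -1389 + (97/1862 + 659/986) = -1389 + 330675/458983 = -637196712/458983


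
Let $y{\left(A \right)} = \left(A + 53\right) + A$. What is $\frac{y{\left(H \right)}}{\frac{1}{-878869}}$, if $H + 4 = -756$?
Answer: $1289300823$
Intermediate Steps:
$H = -760$ ($H = -4 - 756 = -760$)
$y{\left(A \right)} = 53 + 2 A$ ($y{\left(A \right)} = \left(53 + A\right) + A = 53 + 2 A$)
$\frac{y{\left(H \right)}}{\frac{1}{-878869}} = \frac{53 + 2 \left(-760\right)}{\frac{1}{-878869}} = \frac{53 - 1520}{- \frac{1}{878869}} = \left(-1467\right) \left(-878869\right) = 1289300823$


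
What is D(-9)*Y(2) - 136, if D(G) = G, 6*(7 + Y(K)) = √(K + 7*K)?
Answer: -79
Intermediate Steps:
Y(K) = -7 + √2*√K/3 (Y(K) = -7 + √(K + 7*K)/6 = -7 + √(8*K)/6 = -7 + (2*√2*√K)/6 = -7 + √2*√K/3)
D(-9)*Y(2) - 136 = -9*(-7 + √2*√2/3) - 136 = -9*(-7 + ⅔) - 136 = -9*(-19/3) - 136 = 57 - 136 = -79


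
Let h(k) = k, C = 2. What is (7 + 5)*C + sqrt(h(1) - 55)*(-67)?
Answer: 24 - 201*I*sqrt(6) ≈ 24.0 - 492.35*I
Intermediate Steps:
(7 + 5)*C + sqrt(h(1) - 55)*(-67) = (7 + 5)*2 + sqrt(1 - 55)*(-67) = 12*2 + sqrt(-54)*(-67) = 24 + (3*I*sqrt(6))*(-67) = 24 - 201*I*sqrt(6)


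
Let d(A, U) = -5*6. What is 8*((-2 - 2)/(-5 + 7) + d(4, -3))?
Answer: -256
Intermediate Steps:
d(A, U) = -30
8*((-2 - 2)/(-5 + 7) + d(4, -3)) = 8*((-2 - 2)/(-5 + 7) - 30) = 8*(-4/2 - 30) = 8*(-4*½ - 30) = 8*(-2 - 30) = 8*(-32) = -256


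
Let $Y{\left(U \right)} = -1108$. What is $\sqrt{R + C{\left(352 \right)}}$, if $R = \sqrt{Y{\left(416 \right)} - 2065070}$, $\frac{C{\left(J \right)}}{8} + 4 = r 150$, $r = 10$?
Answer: $\sqrt{11968 + i \sqrt{2066178}} \approx 109.59 + 6.5579 i$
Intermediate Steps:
$C{\left(J \right)} = 11968$ ($C{\left(J \right)} = -32 + 8 \cdot 10 \cdot 150 = -32 + 8 \cdot 1500 = -32 + 12000 = 11968$)
$R = i \sqrt{2066178}$ ($R = \sqrt{-1108 - 2065070} = \sqrt{-2066178} = i \sqrt{2066178} \approx 1437.4 i$)
$\sqrt{R + C{\left(352 \right)}} = \sqrt{i \sqrt{2066178} + 11968} = \sqrt{11968 + i \sqrt{2066178}}$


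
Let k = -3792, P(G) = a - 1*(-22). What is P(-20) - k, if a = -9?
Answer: 3805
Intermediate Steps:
P(G) = 13 (P(G) = -9 - 1*(-22) = -9 + 22 = 13)
P(-20) - k = 13 - 1*(-3792) = 13 + 3792 = 3805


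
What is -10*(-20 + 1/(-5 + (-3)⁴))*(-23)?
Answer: -174685/38 ≈ -4597.0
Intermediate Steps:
-10*(-20 + 1/(-5 + (-3)⁴))*(-23) = -10*(-20 + 1/(-5 + 81))*(-23) = -10*(-20 + 1/76)*(-23) = -10*(-1519/76)*(-23) = (7595/38)*(-23) = -174685/38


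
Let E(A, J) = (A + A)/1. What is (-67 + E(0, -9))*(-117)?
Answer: 7839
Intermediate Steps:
E(A, J) = 2*A (E(A, J) = (2*A)*1 = 2*A)
(-67 + E(0, -9))*(-117) = (-67 + 2*0)*(-117) = (-67 + 0)*(-117) = -67*(-117) = 7839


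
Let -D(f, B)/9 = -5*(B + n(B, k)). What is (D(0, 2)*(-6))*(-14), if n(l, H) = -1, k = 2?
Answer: 3780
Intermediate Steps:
D(f, B) = -45 + 45*B (D(f, B) = -(-45)*(B - 1) = -(-45)*(-1 + B) = -9*(5 - 5*B) = -45 + 45*B)
(D(0, 2)*(-6))*(-14) = ((-45 + 45*2)*(-6))*(-14) = ((-45 + 90)*(-6))*(-14) = (45*(-6))*(-14) = -270*(-14) = 3780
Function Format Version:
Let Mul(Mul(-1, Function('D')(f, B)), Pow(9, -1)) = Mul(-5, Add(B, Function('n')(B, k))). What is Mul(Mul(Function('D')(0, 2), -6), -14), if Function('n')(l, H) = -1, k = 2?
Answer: 3780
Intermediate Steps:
Function('D')(f, B) = Add(-45, Mul(45, B)) (Function('D')(f, B) = Mul(-9, Mul(-5, Add(B, -1))) = Mul(-9, Mul(-5, Add(-1, B))) = Mul(-9, Add(5, Mul(-5, B))) = Add(-45, Mul(45, B)))
Mul(Mul(Function('D')(0, 2), -6), -14) = Mul(Mul(Add(-45, Mul(45, 2)), -6), -14) = Mul(Mul(Add(-45, 90), -6), -14) = Mul(Mul(45, -6), -14) = Mul(-270, -14) = 3780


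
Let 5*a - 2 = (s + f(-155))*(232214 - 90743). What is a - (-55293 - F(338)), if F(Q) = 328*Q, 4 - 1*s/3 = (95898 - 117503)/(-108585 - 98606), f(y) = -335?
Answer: -9304658154951/1035955 ≈ -8.9817e+6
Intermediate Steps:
s = 2421477/207191 (s = 12 - 3*(95898 - 117503)/(-108585 - 98606) = 12 - (-64815)/(-207191) = 12 - (-64815)*(-1)/207191 = 12 - 3*21605/207191 = 12 - 64815/207191 = 2421477/207191 ≈ 11.687)
a = -9476789329886/1035955 (a = 2/5 + ((2421477/207191 - 335)*(232214 - 90743))/5 = 2/5 + (-66987508/207191*141471)/5 = 2/5 + (1/5)*(-9476789744268/207191) = 2/5 - 9476789744268/1035955 = -9476789329886/1035955 ≈ -9.1479e+6)
a - (-55293 - F(338)) = -9476789329886/1035955 - (-55293 - 328*338) = -9476789329886/1035955 - (-55293 - 1*110864) = -9476789329886/1035955 - (-55293 - 110864) = -9476789329886/1035955 - 1*(-166157) = -9476789329886/1035955 + 166157 = -9304658154951/1035955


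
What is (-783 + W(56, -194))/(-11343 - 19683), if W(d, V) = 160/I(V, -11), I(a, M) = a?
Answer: 76031/3009522 ≈ 0.025263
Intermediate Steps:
W(d, V) = 160/V
(-783 + W(56, -194))/(-11343 - 19683) = (-783 + 160/(-194))/(-11343 - 19683) = (-783 + 160*(-1/194))/(-31026) = (-783 - 80/97)*(-1/31026) = -76031/97*(-1/31026) = 76031/3009522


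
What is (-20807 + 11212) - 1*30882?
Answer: -40477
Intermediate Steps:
(-20807 + 11212) - 1*30882 = -9595 - 30882 = -40477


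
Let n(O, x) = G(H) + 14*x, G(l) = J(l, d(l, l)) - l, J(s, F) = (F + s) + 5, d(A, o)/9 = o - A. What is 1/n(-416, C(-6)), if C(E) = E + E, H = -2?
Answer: -1/163 ≈ -0.0061350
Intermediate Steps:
d(A, o) = -9*A + 9*o (d(A, o) = 9*(o - A) = -9*A + 9*o)
C(E) = 2*E
J(s, F) = 5 + F + s
G(l) = 5 (G(l) = (5 + (-9*l + 9*l) + l) - l = (5 + 0 + l) - l = (5 + l) - l = 5)
n(O, x) = 5 + 14*x
1/n(-416, C(-6)) = 1/(5 + 14*(2*(-6))) = 1/(5 + 14*(-12)) = 1/(5 - 168) = 1/(-163) = -1/163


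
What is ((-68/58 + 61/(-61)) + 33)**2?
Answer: 799236/841 ≈ 950.34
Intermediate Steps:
((-68/58 + 61/(-61)) + 33)**2 = ((-68*1/58 + 61*(-1/61)) + 33)**2 = ((-34/29 - 1) + 33)**2 = (-63/29 + 33)**2 = (894/29)**2 = 799236/841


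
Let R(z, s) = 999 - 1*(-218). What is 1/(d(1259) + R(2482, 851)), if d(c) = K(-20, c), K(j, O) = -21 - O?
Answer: -1/63 ≈ -0.015873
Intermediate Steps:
R(z, s) = 1217 (R(z, s) = 999 + 218 = 1217)
d(c) = -21 - c
1/(d(1259) + R(2482, 851)) = 1/((-21 - 1*1259) + 1217) = 1/((-21 - 1259) + 1217) = 1/(-1280 + 1217) = 1/(-63) = -1/63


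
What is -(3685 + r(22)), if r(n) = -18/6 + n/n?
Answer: -3683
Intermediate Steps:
r(n) = -2 (r(n) = -18*⅙ + 1 = -3 + 1 = -2)
-(3685 + r(22)) = -(3685 - 2) = -1*3683 = -3683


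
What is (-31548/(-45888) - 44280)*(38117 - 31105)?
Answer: -1241946157/4 ≈ -3.1049e+8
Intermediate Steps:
(-31548/(-45888) - 44280)*(38117 - 31105) = (-31548*(-1/45888) - 44280)*7012 = (11/16 - 44280)*7012 = -708469/16*7012 = -1241946157/4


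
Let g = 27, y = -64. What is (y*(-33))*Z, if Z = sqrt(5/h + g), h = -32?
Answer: 264*sqrt(1718) ≈ 10942.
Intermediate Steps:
Z = sqrt(1718)/8 (Z = sqrt(5/(-32) + 27) = sqrt(5*(-1/32) + 27) = sqrt(-5/32 + 27) = sqrt(859/32) = sqrt(1718)/8 ≈ 5.1811)
(y*(-33))*Z = (-64*(-33))*(sqrt(1718)/8) = 2112*(sqrt(1718)/8) = 264*sqrt(1718)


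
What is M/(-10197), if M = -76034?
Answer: 76034/10197 ≈ 7.4565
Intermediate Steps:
M/(-10197) = -76034/(-10197) = -76034*(-1/10197) = 76034/10197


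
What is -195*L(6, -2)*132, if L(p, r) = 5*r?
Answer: 257400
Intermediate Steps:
-195*L(6, -2)*132 = -975*(-2)*132 = -195*(-10)*132 = 1950*132 = 257400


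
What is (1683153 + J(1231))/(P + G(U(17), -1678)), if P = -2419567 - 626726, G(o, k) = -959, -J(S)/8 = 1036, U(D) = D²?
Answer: -1674865/3047252 ≈ -0.54963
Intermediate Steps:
J(S) = -8288 (J(S) = -8*1036 = -8288)
P = -3046293
(1683153 + J(1231))/(P + G(U(17), -1678)) = (1683153 - 8288)/(-3046293 - 959) = 1674865/(-3047252) = 1674865*(-1/3047252) = -1674865/3047252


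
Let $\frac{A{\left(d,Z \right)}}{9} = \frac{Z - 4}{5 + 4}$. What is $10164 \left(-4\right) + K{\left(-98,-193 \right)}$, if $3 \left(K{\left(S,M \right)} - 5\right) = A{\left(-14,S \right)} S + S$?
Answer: $- \frac{112055}{3} \approx -37352.0$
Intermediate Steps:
$A{\left(d,Z \right)} = -4 + Z$ ($A{\left(d,Z \right)} = 9 \frac{Z - 4}{5 + 4} = 9 \frac{-4 + Z}{9} = 9 \left(-4 + Z\right) \frac{1}{9} = 9 \left(- \frac{4}{9} + \frac{Z}{9}\right) = -4 + Z$)
$K{\left(S,M \right)} = 5 + \frac{S}{3} + \frac{S \left(-4 + S\right)}{3}$ ($K{\left(S,M \right)} = 5 + \frac{\left(-4 + S\right) S + S}{3} = 5 + \frac{S \left(-4 + S\right) + S}{3} = 5 + \frac{S + S \left(-4 + S\right)}{3} = 5 + \left(\frac{S}{3} + \frac{S \left(-4 + S\right)}{3}\right) = 5 + \frac{S}{3} + \frac{S \left(-4 + S\right)}{3}$)
$10164 \left(-4\right) + K{\left(-98,-193 \right)} = 10164 \left(-4\right) + \left(5 - -98 + \frac{\left(-98\right)^{2}}{3}\right) = -40656 + \left(5 + 98 + \frac{1}{3} \cdot 9604\right) = -40656 + \left(5 + 98 + \frac{9604}{3}\right) = -40656 + \frac{9913}{3} = - \frac{112055}{3}$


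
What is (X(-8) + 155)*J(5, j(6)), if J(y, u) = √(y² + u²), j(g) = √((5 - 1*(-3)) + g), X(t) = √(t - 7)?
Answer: √39*(155 + I*√15) ≈ 967.97 + 24.187*I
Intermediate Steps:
X(t) = √(-7 + t)
j(g) = √(8 + g) (j(g) = √((5 + 3) + g) = √(8 + g))
J(y, u) = √(u² + y²)
(X(-8) + 155)*J(5, j(6)) = (√(-7 - 8) + 155)*√((√(8 + 6))² + 5²) = (√(-15) + 155)*√((√14)² + 25) = (I*√15 + 155)*√(14 + 25) = (155 + I*√15)*√39 = √39*(155 + I*√15)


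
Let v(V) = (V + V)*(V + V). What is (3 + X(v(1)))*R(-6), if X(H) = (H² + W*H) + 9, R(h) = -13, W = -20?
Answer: 676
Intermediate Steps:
v(V) = 4*V² (v(V) = (2*V)*(2*V) = 4*V²)
X(H) = 9 + H² - 20*H (X(H) = (H² - 20*H) + 9 = 9 + H² - 20*H)
(3 + X(v(1)))*R(-6) = (3 + (9 + (4*1²)² - 80*1²))*(-13) = (3 + (9 + (4*1)² - 80))*(-13) = (3 + (9 + 4² - 20*4))*(-13) = (3 + (9 + 16 - 80))*(-13) = (3 - 55)*(-13) = -52*(-13) = 676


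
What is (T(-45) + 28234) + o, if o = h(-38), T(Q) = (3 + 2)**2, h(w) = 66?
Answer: 28325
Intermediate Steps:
T(Q) = 25 (T(Q) = 5**2 = 25)
o = 66
(T(-45) + 28234) + o = (25 + 28234) + 66 = 28259 + 66 = 28325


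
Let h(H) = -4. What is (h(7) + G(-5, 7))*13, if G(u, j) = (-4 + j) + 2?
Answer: 13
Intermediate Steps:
G(u, j) = -2 + j
(h(7) + G(-5, 7))*13 = (-4 + (-2 + 7))*13 = (-4 + 5)*13 = 1*13 = 13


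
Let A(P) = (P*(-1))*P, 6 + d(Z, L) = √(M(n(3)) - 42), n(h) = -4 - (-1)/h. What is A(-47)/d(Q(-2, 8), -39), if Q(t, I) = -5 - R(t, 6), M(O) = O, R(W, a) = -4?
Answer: 39762/245 + 2209*I*√411/245 ≈ 162.29 + 182.79*I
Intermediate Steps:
n(h) = -4 + 1/h
Q(t, I) = -1 (Q(t, I) = -5 - 1*(-4) = -5 + 4 = -1)
d(Z, L) = -6 + I*√411/3 (d(Z, L) = -6 + √((-4 + 1/3) - 42) = -6 + √((-4 + ⅓) - 42) = -6 + √(-11/3 - 42) = -6 + √(-137/3) = -6 + I*√411/3)
A(P) = -P² (A(P) = (-P)*P = -P²)
A(-47)/d(Q(-2, 8), -39) = (-1*(-47)²)/(-6 + I*√411/3) = (-1*2209)/(-6 + I*√411/3) = -2209/(-6 + I*√411/3)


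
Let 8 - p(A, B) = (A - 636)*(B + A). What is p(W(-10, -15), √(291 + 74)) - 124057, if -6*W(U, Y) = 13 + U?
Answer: -497469/4 + 1273*√365/2 ≈ -1.1221e+5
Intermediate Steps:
W(U, Y) = -13/6 - U/6 (W(U, Y) = -(13 + U)/6 = -13/6 - U/6)
p(A, B) = 8 - (-636 + A)*(A + B) (p(A, B) = 8 - (A - 636)*(B + A) = 8 - (-636 + A)*(A + B))
p(W(-10, -15), √(291 + 74)) - 124057 = (8 - (-13/6 - ⅙*(-10))² + 636*(-13/6 - ⅙*(-10)) + 636*√(291 + 74) - (-13/6 - ⅙*(-10))*√(291 + 74)) - 124057 = (8 - (-13/6 + 5/3)² + 636*(-13/6 + 5/3) + 636*√365 - (-13/6 + 5/3)*√365) - 124057 = (8 - (-½)² + 636*(-½) + 636*√365 - 1*(-½)*√365) - 124057 = (8 - 1*¼ - 318 + 636*√365 + √365/2) - 124057 = (8 - ¼ - 318 + 636*√365 + √365/2) - 124057 = (-1241/4 + 1273*√365/2) - 124057 = -497469/4 + 1273*√365/2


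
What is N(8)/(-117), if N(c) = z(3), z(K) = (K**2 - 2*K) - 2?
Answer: -1/117 ≈ -0.0085470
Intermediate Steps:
z(K) = -2 + K**2 - 2*K
N(c) = 1 (N(c) = -2 + 3**2 - 2*3 = -2 + 9 - 6 = 1)
N(8)/(-117) = 1/(-117) = 1*(-1/117) = -1/117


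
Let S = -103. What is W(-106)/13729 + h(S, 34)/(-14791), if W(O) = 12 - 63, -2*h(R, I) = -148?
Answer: -1770287/203065639 ≈ -0.0087178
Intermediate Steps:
h(R, I) = 74 (h(R, I) = -½*(-148) = 74)
W(O) = -51
W(-106)/13729 + h(S, 34)/(-14791) = -51/13729 + 74/(-14791) = -51*1/13729 + 74*(-1/14791) = -51/13729 - 74/14791 = -1770287/203065639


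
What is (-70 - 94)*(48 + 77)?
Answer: -20500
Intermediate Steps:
(-70 - 94)*(48 + 77) = -164*125 = -20500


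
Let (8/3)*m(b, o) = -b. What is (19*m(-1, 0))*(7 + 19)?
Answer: 741/4 ≈ 185.25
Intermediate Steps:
m(b, o) = -3*b/8 (m(b, o) = 3*(-b)/8 = -3*b/8)
(19*m(-1, 0))*(7 + 19) = (19*(-3/8*(-1)))*(7 + 19) = (19*(3/8))*26 = (57/8)*26 = 741/4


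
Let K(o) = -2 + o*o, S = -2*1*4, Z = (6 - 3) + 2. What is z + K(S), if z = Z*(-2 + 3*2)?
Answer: 82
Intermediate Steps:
Z = 5 (Z = 3 + 2 = 5)
S = -8 (S = -2*4 = -8)
K(o) = -2 + o²
z = 20 (z = 5*(-2 + 3*2) = 5*(-2 + 6) = 5*4 = 20)
z + K(S) = 20 + (-2 + (-8)²) = 20 + (-2 + 64) = 20 + 62 = 82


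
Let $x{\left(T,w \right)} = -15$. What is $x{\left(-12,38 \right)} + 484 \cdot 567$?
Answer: $274413$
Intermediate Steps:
$x{\left(-12,38 \right)} + 484 \cdot 567 = -15 + 484 \cdot 567 = -15 + 274428 = 274413$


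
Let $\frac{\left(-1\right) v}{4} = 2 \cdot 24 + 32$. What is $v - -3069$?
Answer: $2749$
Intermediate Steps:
$v = -320$ ($v = - 4 \left(2 \cdot 24 + 32\right) = - 4 \left(48 + 32\right) = \left(-4\right) 80 = -320$)
$v - -3069 = -320 - -3069 = -320 + 3069 = 2749$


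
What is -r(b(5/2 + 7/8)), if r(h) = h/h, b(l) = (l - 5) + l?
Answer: -1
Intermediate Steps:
b(l) = -5 + 2*l (b(l) = (-5 + l) + l = -5 + 2*l)
r(h) = 1
-r(b(5/2 + 7/8)) = -1*1 = -1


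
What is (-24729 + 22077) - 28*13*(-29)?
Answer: 7904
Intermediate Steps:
(-24729 + 22077) - 28*13*(-29) = -2652 - 364*(-29) = -2652 + 10556 = 7904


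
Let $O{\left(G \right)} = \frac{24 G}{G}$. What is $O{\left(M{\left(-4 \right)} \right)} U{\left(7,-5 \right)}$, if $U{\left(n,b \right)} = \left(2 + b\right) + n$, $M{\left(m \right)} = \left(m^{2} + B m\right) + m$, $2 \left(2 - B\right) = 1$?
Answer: $96$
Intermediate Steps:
$B = \frac{3}{2}$ ($B = 2 - \frac{1}{2} = \frac{3}{2} \approx 1.5$)
$M{\left(m \right)} = m^{2} + \frac{5 m}{2}$ ($M{\left(m \right)} = \left(m^{2} + \frac{3 m}{2}\right) + m = m^{2} + \frac{5 m}{2}$)
$U{\left(n,b \right)} = 2 + b + n$
$O{\left(G \right)} = 24$
$O{\left(M{\left(-4 \right)} \right)} U{\left(7,-5 \right)} = 24 \left(2 - 5 + 7\right) = 24 \cdot 4 = 96$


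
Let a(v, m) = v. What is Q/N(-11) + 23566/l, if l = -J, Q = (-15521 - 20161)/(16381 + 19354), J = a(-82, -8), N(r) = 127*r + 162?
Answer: 27369334823/95233775 ≈ 287.39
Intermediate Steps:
N(r) = 162 + 127*r
J = -82
Q = -35682/35735 ≈ -0.99852
l = 82 (l = -1*(-82) = 82)
Q/N(-11) + 23566/l = -35682/(35735*(162 + 127*(-11))) + 23566/82 = -35682/(35735*(162 - 1397)) + 23566*(1/82) = -35682/35735/(-1235) + 11783/41 = -35682/35735*(-1/1235) + 11783/41 = 1878/2322775 + 11783/41 = 27369334823/95233775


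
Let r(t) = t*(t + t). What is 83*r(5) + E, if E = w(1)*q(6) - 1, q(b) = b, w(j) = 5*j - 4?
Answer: 4155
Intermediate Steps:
r(t) = 2*t**2 (r(t) = t*(2*t) = 2*t**2)
w(j) = -4 + 5*j
E = 5 (E = (-4 + 5*1)*6 - 1 = (-4 + 5)*6 - 1 = 1*6 - 1 = 6 - 1 = 5)
83*r(5) + E = 83*(2*5**2) + 5 = 83*(2*25) + 5 = 83*50 + 5 = 4150 + 5 = 4155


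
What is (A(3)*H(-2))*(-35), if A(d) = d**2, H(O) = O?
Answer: 630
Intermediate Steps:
(A(3)*H(-2))*(-35) = (3**2*(-2))*(-35) = (9*(-2))*(-35) = -18*(-35) = 630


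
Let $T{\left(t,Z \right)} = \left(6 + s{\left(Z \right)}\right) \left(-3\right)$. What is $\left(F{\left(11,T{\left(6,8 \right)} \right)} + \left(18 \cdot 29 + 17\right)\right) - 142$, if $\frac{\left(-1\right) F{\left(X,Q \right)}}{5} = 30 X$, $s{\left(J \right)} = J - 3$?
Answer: $-1253$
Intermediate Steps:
$s{\left(J \right)} = -3 + J$
$T{\left(t,Z \right)} = -9 - 3 Z$ ($T{\left(t,Z \right)} = \left(6 + \left(-3 + Z\right)\right) \left(-3\right) = \left(3 + Z\right) \left(-3\right) = -9 - 3 Z$)
$F{\left(X,Q \right)} = - 150 X$ ($F{\left(X,Q \right)} = - 5 \cdot 30 X = - 150 X$)
$\left(F{\left(11,T{\left(6,8 \right)} \right)} + \left(18 \cdot 29 + 17\right)\right) - 142 = \left(\left(-150\right) 11 + \left(18 \cdot 29 + 17\right)\right) - 142 = \left(-1650 + \left(522 + 17\right)\right) - 142 = \left(-1650 + 539\right) - 142 = -1111 - 142 = -1253$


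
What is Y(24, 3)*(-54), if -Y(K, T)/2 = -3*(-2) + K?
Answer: 3240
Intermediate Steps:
Y(K, T) = -12 - 2*K (Y(K, T) = -2*(-3*(-2) + K) = -2*(6 + K) = -12 - 2*K)
Y(24, 3)*(-54) = (-12 - 2*24)*(-54) = (-12 - 48)*(-54) = -60*(-54) = 3240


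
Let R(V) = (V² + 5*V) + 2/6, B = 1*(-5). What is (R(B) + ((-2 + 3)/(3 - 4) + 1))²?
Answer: ⅑ ≈ 0.11111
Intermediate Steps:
B = -5
R(V) = ⅓ + V² + 5*V (R(V) = (V² + 5*V) + 2*(⅙) = (V² + 5*V) + ⅓ = ⅓ + V² + 5*V)
(R(B) + ((-2 + 3)/(3 - 4) + 1))² = ((⅓ + (-5)² + 5*(-5)) + ((-2 + 3)/(3 - 4) + 1))² = ((⅓ + 25 - 25) + (1/(-1) + 1))² = (⅓ + (1*(-1) + 1))² = (⅓ + (-1 + 1))² = (⅓ + 0)² = (⅓)² = ⅑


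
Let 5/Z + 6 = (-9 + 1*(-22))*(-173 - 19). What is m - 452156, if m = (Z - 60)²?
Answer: -15858663268871/35354916 ≈ -4.4856e+5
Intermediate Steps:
Z = 5/5946 (Z = 5/(-6 + (-9 + 1*(-22))*(-173 - 19)) = 5/(-6 + (-9 - 22)*(-192)) = 5/(-6 - 31*(-192)) = 5/(-6 + 5952) = 5/5946 ≈ 0.00084090)
m = 127274130025/35354916 (m = (5/5946 - 60)² = (-356755/5946)² = 127274130025/35354916 ≈ 3599.9)
m - 452156 = 127274130025/35354916 - 452156 = -15858663268871/35354916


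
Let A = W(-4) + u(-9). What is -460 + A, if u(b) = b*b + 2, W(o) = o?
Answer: -381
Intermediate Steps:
u(b) = 2 + b² (u(b) = b² + 2 = 2 + b²)
A = 79 (A = -4 + (2 + (-9)²) = -4 + (2 + 81) = -4 + 83 = 79)
-460 + A = -460 + 79 = -381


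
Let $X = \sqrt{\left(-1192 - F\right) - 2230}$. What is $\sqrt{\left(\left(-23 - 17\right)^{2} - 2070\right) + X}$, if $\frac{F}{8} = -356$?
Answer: $\sqrt{-470 + i \sqrt{574}} \approx 0.55238 + 21.687 i$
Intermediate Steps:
$F = -2848$ ($F = 8 \left(-356\right) = -2848$)
$X = i \sqrt{574}$ ($X = \sqrt{\left(-1192 - -2848\right) - 2230} = \sqrt{\left(-1192 + 2848\right) - 2230} = \sqrt{1656 - 2230} = \sqrt{-574} = i \sqrt{574} \approx 23.958 i$)
$\sqrt{\left(\left(-23 - 17\right)^{2} - 2070\right) + X} = \sqrt{\left(\left(-23 - 17\right)^{2} - 2070\right) + i \sqrt{574}} = \sqrt{\left(\left(-40\right)^{2} - 2070\right) + i \sqrt{574}} = \sqrt{\left(1600 - 2070\right) + i \sqrt{574}} = \sqrt{-470 + i \sqrt{574}}$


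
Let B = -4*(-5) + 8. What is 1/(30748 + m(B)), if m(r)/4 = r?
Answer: 1/30860 ≈ 3.2404e-5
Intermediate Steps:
B = 28 (B = 20 + 8 = 28)
m(r) = 4*r
1/(30748 + m(B)) = 1/(30748 + 4*28) = 1/(30748 + 112) = 1/30860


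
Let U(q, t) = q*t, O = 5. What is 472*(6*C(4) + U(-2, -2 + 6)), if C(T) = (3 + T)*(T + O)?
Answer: 174640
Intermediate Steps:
C(T) = (3 + T)*(5 + T) (C(T) = (3 + T)*(T + 5) = (3 + T)*(5 + T))
472*(6*C(4) + U(-2, -2 + 6)) = 472*(6*(15 + 4² + 8*4) - 2*(-2 + 6)) = 472*(6*(15 + 16 + 32) - 2*4) = 472*(6*63 - 8) = 472*(378 - 8) = 472*370 = 174640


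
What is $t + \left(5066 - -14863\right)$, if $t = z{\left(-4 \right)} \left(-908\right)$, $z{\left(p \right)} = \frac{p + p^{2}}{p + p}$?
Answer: $21291$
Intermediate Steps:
$z{\left(p \right)} = \frac{p + p^{2}}{2 p}$
$t = 1362$ ($t = \left(\frac{1}{2} + \frac{1}{2} \left(-4\right)\right) \left(-908\right) = \left(\frac{1}{2} - 2\right) \left(-908\right) = \left(- \frac{3}{2}\right) \left(-908\right) = 1362$)
$t + \left(5066 - -14863\right) = 1362 + \left(5066 - -14863\right) = 1362 + \left(5066 + 14863\right) = 1362 + 19929 = 21291$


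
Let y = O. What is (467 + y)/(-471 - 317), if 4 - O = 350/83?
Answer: -38743/65404 ≈ -0.59236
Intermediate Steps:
O = -18/83 (O = 4 - 350/83 = -18/83 ≈ -0.21687)
y = -18/83 ≈ -0.21687
(467 + y)/(-471 - 317) = (467 - 18/83)/(-471 - 317) = (38743/83)/(-788) = (38743/83)*(-1/788) = -38743/65404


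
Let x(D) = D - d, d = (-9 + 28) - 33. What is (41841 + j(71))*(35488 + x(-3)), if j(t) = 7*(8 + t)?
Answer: 1504944606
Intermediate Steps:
d = -14 (d = 19 - 33 = -14)
j(t) = 56 + 7*t
x(D) = 14 + D (x(D) = D - 1*(-14) = D + 14 = 14 + D)
(41841 + j(71))*(35488 + x(-3)) = (41841 + (56 + 7*71))*(35488 + (14 - 3)) = (41841 + (56 + 497))*(35488 + 11) = (41841 + 553)*35499 = 42394*35499 = 1504944606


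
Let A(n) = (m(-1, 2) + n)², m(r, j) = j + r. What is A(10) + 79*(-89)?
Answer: -6910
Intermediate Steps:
A(n) = (1 + n)² (A(n) = ((2 - 1) + n)² = (1 + n)²)
A(10) + 79*(-89) = (1 + 10)² + 79*(-89) = 11² - 7031 = 121 - 7031 = -6910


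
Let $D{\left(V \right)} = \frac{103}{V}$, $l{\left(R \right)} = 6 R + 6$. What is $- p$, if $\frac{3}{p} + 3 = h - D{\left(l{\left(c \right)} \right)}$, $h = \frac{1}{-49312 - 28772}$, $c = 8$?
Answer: $\frac{234252}{383191} \approx 0.61132$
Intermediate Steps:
$h = - \frac{1}{78084}$ ($h = \frac{1}{-78084} = - \frac{1}{78084} \approx -1.2807 \cdot 10^{-5}$)
$l{\left(R \right)} = 6 + 6 R$
$p = - \frac{234252}{383191}$ ($p = \frac{3}{-3 - \left(\frac{1}{78084} + \frac{103}{6 + 6 \cdot 8}\right)} = \frac{3}{-3 - \left(\frac{1}{78084} + \frac{103}{6 + 48}\right)} = \frac{3}{-3 - \left(\frac{1}{78084} + \frac{103}{54}\right)} = \frac{3}{-3 - \left(\frac{1}{78084} + 103 \cdot \frac{1}{54}\right)} = \frac{3}{-3 - \frac{148939}{78084}} = \frac{3}{- \frac{383191}{78084}} = 3 \left(- \frac{78084}{383191}\right) = - \frac{234252}{383191} \approx -0.61132$)
$- p = \left(-1\right) \left(- \frac{234252}{383191}\right) = \frac{234252}{383191}$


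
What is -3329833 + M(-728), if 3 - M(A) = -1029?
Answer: -3328801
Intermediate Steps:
M(A) = 1032 (M(A) = 3 - 1*(-1029) = 3 + 1029 = 1032)
-3329833 + M(-728) = -3329833 + 1032 = -3328801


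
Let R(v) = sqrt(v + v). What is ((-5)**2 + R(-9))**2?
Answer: 607 + 150*I*sqrt(2) ≈ 607.0 + 212.13*I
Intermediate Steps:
R(v) = sqrt(2)*sqrt(v) (R(v) = sqrt(2*v) = sqrt(2)*sqrt(v))
((-5)**2 + R(-9))**2 = ((-5)**2 + sqrt(2)*sqrt(-9))**2 = (25 + sqrt(2)*(3*I))**2 = (25 + 3*I*sqrt(2))**2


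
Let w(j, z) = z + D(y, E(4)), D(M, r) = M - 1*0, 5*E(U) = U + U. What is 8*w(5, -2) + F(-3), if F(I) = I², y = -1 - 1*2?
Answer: -31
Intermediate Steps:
E(U) = 2*U/5 (E(U) = (U + U)/5 = (2*U)/5 = 2*U/5)
y = -3 (y = -1 - 2 = -3)
D(M, r) = M (D(M, r) = M + 0 = M)
w(j, z) = -3 + z (w(j, z) = z - 3 = -3 + z)
8*w(5, -2) + F(-3) = 8*(-3 - 2) + (-3)² = 8*(-5) + 9 = -40 + 9 = -31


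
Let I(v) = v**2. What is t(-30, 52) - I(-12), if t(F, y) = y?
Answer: -92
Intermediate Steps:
t(-30, 52) - I(-12) = 52 - 1*(-12)**2 = 52 - 1*144 = 52 - 144 = -92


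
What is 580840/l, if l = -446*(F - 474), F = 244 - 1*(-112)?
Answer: 145210/13157 ≈ 11.037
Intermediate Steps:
F = 356 (F = 244 + 112 = 356)
l = 52628 (l = -446*(356 - 474) = -446*(-118) = 52628)
580840/l = 580840/52628 = 580840*(1/52628) = 145210/13157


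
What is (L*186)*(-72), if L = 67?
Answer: -897264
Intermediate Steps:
(L*186)*(-72) = (67*186)*(-72) = 12462*(-72) = -897264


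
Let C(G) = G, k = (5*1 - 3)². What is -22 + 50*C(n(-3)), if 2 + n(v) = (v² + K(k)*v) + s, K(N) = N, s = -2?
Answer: -372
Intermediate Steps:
k = 4 (k = (5 - 3)² = 2² = 4)
n(v) = -4 + v² + 4*v (n(v) = -2 + ((v² + 4*v) - 2) = -2 + (-2 + v² + 4*v) = -4 + v² + 4*v)
-22 + 50*C(n(-3)) = -22 + 50*(-4 + (-3)² + 4*(-3)) = -22 + 50*(-4 + 9 - 12) = -22 + 50*(-7) = -22 - 350 = -372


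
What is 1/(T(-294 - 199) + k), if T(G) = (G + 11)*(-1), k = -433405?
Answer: -1/432923 ≈ -2.3099e-6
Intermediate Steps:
T(G) = -11 - G (T(G) = (11 + G)*(-1) = -11 - G)
1/(T(-294 - 199) + k) = 1/((-11 - (-294 - 199)) - 433405) = 1/((-11 - 1*(-493)) - 433405) = 1/((-11 + 493) - 433405) = 1/(482 - 433405) = 1/(-432923) = -1/432923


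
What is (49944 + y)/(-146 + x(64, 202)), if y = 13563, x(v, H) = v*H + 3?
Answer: 63507/12785 ≈ 4.9673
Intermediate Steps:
x(v, H) = 3 + H*v (x(v, H) = H*v + 3 = 3 + H*v)
(49944 + y)/(-146 + x(64, 202)) = (49944 + 13563)/(-146 + (3 + 202*64)) = 63507/(-146 + (3 + 12928)) = 63507/(-146 + 12931) = 63507/12785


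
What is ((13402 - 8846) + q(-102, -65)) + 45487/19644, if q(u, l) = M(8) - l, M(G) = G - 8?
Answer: 90820411/19644 ≈ 4623.3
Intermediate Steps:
M(G) = -8 + G
q(u, l) = -l (q(u, l) = (-8 + 8) - l = 0 - l = -l)
((13402 - 8846) + q(-102, -65)) + 45487/19644 = ((13402 - 8846) - 1*(-65)) + 45487/19644 = (4556 + 65) + 45487*(1/19644) = 4621 + 45487/19644 = 90820411/19644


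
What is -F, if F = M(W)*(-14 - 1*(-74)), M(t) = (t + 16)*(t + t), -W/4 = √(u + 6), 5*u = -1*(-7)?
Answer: -14208 + 1536*√185 ≈ 6683.9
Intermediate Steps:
u = 7/5 (u = (-1*(-7))/5 = (⅕)*7 = 7/5 ≈ 1.4000)
W = -4*√185/5 (W = -4*√(7/5 + 6) = -4*√185/5 ≈ -10.881)
M(t) = 2*t*(16 + t) (M(t) = (16 + t)*(2*t) = 2*t*(16 + t))
F = -96*√185*(16 - 4*√185/5) (F = (2*(-4*√185/5)*(16 - 4*√185/5))*(-14 - 1*(-74)) = (-8*√185*(16 - 4*√185/5)/5)*(-14 + 74) = -8*√185*(16 - 4*√185/5)/5*60 = -96*√185*(16 - 4*√185/5) ≈ -6683.9)
-F = -(14208 - 1536*√185) = -14208 + 1536*√185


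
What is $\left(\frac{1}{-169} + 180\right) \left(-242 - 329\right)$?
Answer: $- \frac{17369249}{169} \approx -1.0278 \cdot 10^{5}$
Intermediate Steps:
$\left(\frac{1}{-169} + 180\right) \left(-242 - 329\right) = \left(- \frac{1}{169} + 180\right) \left(-571\right) = \frac{30419}{169} \left(-571\right) = - \frac{17369249}{169}$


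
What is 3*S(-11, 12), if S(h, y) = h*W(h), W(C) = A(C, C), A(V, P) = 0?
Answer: 0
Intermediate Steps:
W(C) = 0
S(h, y) = 0 (S(h, y) = h*0 = 0)
3*S(-11, 12) = 3*0 = 0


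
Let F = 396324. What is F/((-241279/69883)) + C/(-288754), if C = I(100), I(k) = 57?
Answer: -7997420338058271/69670276366 ≈ -1.1479e+5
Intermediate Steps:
C = 57
F/((-241279/69883)) + C/(-288754) = 396324/((-241279/69883)) + 57/(-288754) = 396324/((-241279*1/69883)) + 57*(-1/288754) = 396324/(-241279/69883) - 57/288754 = 396324*(-69883/241279) - 57/288754 = -27696310092/241279 - 57/288754 = -7997420338058271/69670276366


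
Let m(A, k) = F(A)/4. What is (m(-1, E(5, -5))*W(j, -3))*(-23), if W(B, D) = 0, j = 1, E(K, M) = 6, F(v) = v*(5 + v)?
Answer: 0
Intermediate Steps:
m(A, k) = A*(5 + A)/4 (m(A, k) = (A*(5 + A))/4 = (A*(5 + A))*(¼) = A*(5 + A)/4)
(m(-1, E(5, -5))*W(j, -3))*(-23) = (((¼)*(-1)*(5 - 1))*0)*(-23) = (((¼)*(-1)*4)*0)*(-23) = -1*0*(-23) = 0*(-23) = 0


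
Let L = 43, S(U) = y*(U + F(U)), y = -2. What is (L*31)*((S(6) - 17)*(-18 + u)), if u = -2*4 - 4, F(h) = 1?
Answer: 1239690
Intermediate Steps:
u = -12 (u = -8 - 4 = -12)
S(U) = -2 - 2*U (S(U) = -2*(U + 1) = -2*(1 + U) = -2 - 2*U)
(L*31)*((S(6) - 17)*(-18 + u)) = (43*31)*(((-2 - 2*6) - 17)*(-18 - 12)) = 1333*(((-2 - 12) - 17)*(-30)) = 1333*((-14 - 17)*(-30)) = 1333*(-31*(-30)) = 1333*930 = 1239690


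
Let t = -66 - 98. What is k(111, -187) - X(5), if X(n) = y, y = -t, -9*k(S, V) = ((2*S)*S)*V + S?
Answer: 1535489/3 ≈ 5.1183e+5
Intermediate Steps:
t = -164
k(S, V) = -S/9 - 2*V*S²/9 (k(S, V) = -(((2*S)*S)*V + S)/9 = -((2*S²)*V + S)/9 = -(2*V*S² + S)/9 = -(S + 2*V*S²)/9 = -S/9 - 2*V*S²/9)
y = 164 (y = -1*(-164) = 164)
X(n) = 164
k(111, -187) - X(5) = -⅑*111*(1 + 2*111*(-187)) - 1*164 = -⅑*111*(1 - 41514) - 164 = -⅑*111*(-41513) - 164 = 1535981/3 - 164 = 1535489/3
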